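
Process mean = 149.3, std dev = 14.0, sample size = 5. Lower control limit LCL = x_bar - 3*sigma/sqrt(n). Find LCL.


LCL = 149.3 - 3 * 14.0 / sqrt(5)

130.52


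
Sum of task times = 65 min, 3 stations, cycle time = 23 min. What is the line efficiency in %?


Formula: Efficiency = Sum of Task Times / (N_stations * CT) * 100
Total station capacity = 3 stations * 23 min = 69 min
Efficiency = 65 / 69 * 100 = 94.2%

94.2%


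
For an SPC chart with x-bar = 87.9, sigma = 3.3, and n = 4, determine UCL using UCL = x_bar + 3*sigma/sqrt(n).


UCL = 87.9 + 3 * 3.3 / sqrt(4)

92.85


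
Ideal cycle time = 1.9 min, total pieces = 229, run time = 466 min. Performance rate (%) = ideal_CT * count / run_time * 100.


Formula: Performance = (Ideal CT * Total Count) / Run Time * 100
Ideal output time = 1.9 * 229 = 435.1 min
Performance = 435.1 / 466 * 100 = 93.4%

93.4%


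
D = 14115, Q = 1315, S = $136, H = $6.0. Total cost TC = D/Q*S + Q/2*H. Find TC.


TC = 14115/1315 * 136 + 1315/2 * 6.0

$5404.80


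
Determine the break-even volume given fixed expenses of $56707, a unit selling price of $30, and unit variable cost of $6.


Formula: BEQ = Fixed Costs / (Price - Variable Cost)
Contribution margin = $30 - $6 = $24/unit
BEQ = ceil($56707 / $24/unit) = ceil(2362.79) = 2363 units

2363 units


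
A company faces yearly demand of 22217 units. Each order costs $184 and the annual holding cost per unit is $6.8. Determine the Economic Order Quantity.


Formula: EOQ = sqrt(2 * D * S / H)
Numerator: 2 * 22217 * 184 = 8175856
2DS/H = 8175856 / 6.8 = 1202331.8
EOQ = sqrt(1202331.8) = 1096.5 units

1096.5 units


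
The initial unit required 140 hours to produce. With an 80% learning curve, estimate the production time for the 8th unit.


Formula: T_n = T_1 * (learning_rate)^(log2(n)) where learning_rate = rate/100
Doublings = log2(8) = 3
T_n = 140 * 0.8^3
T_n = 140 * 0.512 = 71.7 hours

71.7 hours


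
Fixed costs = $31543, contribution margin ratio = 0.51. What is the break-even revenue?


Formula: BER = Fixed Costs / Contribution Margin Ratio
BER = $31543 / 0.51
BER = $61849.02 (to the nearest cent)

$61849.02


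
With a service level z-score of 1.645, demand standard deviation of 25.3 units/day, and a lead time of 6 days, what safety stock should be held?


Formula: SS = z * sigma_d * sqrt(LT)
sqrt(LT) = sqrt(6) = 2.4495
SS = 1.645 * 25.3 * 2.4495
SS = 101.9 units

101.9 units


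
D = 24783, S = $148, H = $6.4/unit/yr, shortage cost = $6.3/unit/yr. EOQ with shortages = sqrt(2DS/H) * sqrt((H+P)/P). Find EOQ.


Formula: EOQ* = sqrt(2DS/H) * sqrt((H+P)/P)
Base EOQ = sqrt(2*24783*148/6.4) = 1070.61 units
Correction = sqrt((6.4+6.3)/6.3) = 1.41981
EOQ* = 1070.61 * 1.41981 = 1520.1 units

1520.1 units


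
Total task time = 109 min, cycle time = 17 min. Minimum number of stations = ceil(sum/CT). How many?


Formula: N_min = ceil(Sum of Task Times / Cycle Time)
N_min = ceil(109 min / 17 min) = ceil(6.4118)
N_min = 7 stations

7


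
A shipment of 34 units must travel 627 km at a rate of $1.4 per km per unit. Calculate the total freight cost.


TC = dist * cost * units = 627 * 1.4 * 34 = $29845.20

$29845.20


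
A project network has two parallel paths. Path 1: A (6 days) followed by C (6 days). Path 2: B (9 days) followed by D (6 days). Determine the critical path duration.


Path 1 = 6 + 6 = 12 days
Path 2 = 9 + 6 = 15 days
Duration = max(12, 15) = 15 days

15 days


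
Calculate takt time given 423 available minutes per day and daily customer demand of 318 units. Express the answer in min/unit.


Formula: Takt Time = Available Production Time / Customer Demand
Takt = 423 min/day / 318 units/day
Takt = 1.33 min/unit

1.33 min/unit


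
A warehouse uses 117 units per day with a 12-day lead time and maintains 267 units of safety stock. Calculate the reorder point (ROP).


Formula: ROP = (Daily Demand * Lead Time) + Safety Stock
Demand during lead time = 117 * 12 = 1404 units
ROP = 1404 + 267 = 1671 units

1671 units


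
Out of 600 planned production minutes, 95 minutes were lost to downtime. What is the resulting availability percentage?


Formula: Availability = (Planned Time - Downtime) / Planned Time * 100
Uptime = 600 - 95 = 505 min
Availability = 505 / 600 * 100 = 84.2%

84.2%


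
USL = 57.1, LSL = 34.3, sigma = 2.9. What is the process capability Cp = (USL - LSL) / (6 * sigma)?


Cp = (57.1 - 34.3) / (6 * 2.9)

1.31


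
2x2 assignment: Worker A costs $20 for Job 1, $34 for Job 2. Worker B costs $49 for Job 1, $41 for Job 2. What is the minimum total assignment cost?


Option 1: A->1 + B->2 = $20 + $41 = $61
Option 2: A->2 + B->1 = $34 + $49 = $83
Min cost = min($61, $83) = $61

$61


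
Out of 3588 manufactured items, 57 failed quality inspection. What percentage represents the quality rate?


Formula: Quality Rate = Good Pieces / Total Pieces * 100
Good pieces = 3588 - 57 = 3531
QR = 3531 / 3588 * 100 = 98.4%

98.4%


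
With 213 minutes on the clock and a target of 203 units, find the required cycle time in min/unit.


Formula: CT = Available Time / Number of Units
CT = 213 min / 203 units
CT = 1.05 min/unit

1.05 min/unit


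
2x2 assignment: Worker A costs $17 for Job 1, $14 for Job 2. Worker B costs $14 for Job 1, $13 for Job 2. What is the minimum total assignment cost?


Option 1: A->1 + B->2 = $17 + $13 = $30
Option 2: A->2 + B->1 = $14 + $14 = $28
Min cost = min($30, $28) = $28

$28


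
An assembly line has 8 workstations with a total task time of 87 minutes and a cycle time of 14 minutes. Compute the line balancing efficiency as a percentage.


Formula: Efficiency = Sum of Task Times / (N_stations * CT) * 100
Total station capacity = 8 stations * 14 min = 112 min
Efficiency = 87 / 112 * 100 = 77.7%

77.7%


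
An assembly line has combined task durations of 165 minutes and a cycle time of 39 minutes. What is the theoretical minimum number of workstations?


Formula: N_min = ceil(Sum of Task Times / Cycle Time)
N_min = ceil(165 min / 39 min) = ceil(4.2308)
N_min = 5 stations

5


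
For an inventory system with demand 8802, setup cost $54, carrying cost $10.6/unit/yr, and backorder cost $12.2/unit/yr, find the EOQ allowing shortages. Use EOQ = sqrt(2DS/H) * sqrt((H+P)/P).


Formula: EOQ* = sqrt(2DS/H) * sqrt((H+P)/P)
Base EOQ = sqrt(2*8802*54/10.6) = 299.47 units
Correction = sqrt((10.6+12.2)/12.2) = 1.36706
EOQ* = 299.47 * 1.36706 = 409.4 units

409.4 units


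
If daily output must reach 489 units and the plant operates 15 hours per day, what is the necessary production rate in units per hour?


Formula: Production Rate = Daily Demand / Available Hours
Rate = 489 units/day / 15 hours/day
Rate = 32.6 units/hour

32.6 units/hour


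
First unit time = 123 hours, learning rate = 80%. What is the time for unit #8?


Formula: T_n = T_1 * (learning_rate)^(log2(n)) where learning_rate = rate/100
Doublings = log2(8) = 3
T_n = 123 * 0.8^3
T_n = 123 * 0.512 = 63.0 hours

63.0 hours


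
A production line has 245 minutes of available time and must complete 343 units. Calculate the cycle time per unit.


Formula: CT = Available Time / Number of Units
CT = 245 min / 343 units
CT = 0.71 min/unit

0.71 min/unit


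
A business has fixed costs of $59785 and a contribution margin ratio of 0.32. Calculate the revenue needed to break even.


Formula: BER = Fixed Costs / Contribution Margin Ratio
BER = $59785 / 0.32
BER = $186828.13 (to the nearest cent)

$186828.13


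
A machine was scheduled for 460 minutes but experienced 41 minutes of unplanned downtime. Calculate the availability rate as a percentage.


Formula: Availability = (Planned Time - Downtime) / Planned Time * 100
Uptime = 460 - 41 = 419 min
Availability = 419 / 460 * 100 = 91.1%

91.1%


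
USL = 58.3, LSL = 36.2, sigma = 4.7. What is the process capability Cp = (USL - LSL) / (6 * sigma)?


Cp = (58.3 - 36.2) / (6 * 4.7)

0.78


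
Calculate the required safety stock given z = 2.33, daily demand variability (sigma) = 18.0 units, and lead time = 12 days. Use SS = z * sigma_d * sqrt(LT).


Formula: SS = z * sigma_d * sqrt(LT)
sqrt(LT) = sqrt(12) = 3.4641
SS = 2.33 * 18.0 * 3.4641
SS = 145.3 units

145.3 units


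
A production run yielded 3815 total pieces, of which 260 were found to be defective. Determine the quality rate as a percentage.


Formula: Quality Rate = Good Pieces / Total Pieces * 100
Good pieces = 3815 - 260 = 3555
QR = 3555 / 3815 * 100 = 93.2%

93.2%


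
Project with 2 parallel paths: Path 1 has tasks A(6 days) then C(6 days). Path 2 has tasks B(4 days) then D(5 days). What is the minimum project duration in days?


Path 1 = 6 + 6 = 12 days
Path 2 = 4 + 5 = 9 days
Duration = max(12, 9) = 12 days

12 days


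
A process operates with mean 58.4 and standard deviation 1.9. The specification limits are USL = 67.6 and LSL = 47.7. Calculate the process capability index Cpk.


Cpu = (67.6 - 58.4) / (3 * 1.9) = 1.61
Cpl = (58.4 - 47.7) / (3 * 1.9) = 1.88
Cpk = min(1.61, 1.88) = 1.61

1.61


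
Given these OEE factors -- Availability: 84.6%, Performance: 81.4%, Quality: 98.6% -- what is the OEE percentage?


Formula: OEE = Availability * Performance * Quality / 10000
A * P = 84.6% * 81.4% / 100 = 68.86%
OEE = 68.86% * 98.6% / 100 = 67.9%

67.9%


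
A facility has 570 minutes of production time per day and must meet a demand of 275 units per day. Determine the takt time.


Formula: Takt Time = Available Production Time / Customer Demand
Takt = 570 min/day / 275 units/day
Takt = 2.07 min/unit

2.07 min/unit


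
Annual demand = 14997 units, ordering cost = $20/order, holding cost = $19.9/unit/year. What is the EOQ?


Formula: EOQ = sqrt(2 * D * S / H)
Numerator: 2 * 14997 * 20 = 599880
2DS/H = 599880 / 19.9 = 30144.7
EOQ = sqrt(30144.7) = 173.6 units

173.6 units


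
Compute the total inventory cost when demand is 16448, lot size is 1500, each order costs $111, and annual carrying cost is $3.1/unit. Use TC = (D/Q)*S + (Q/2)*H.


TC = 16448/1500 * 111 + 1500/2 * 3.1

$3542.15


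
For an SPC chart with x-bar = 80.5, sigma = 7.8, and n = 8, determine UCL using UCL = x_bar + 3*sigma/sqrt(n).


UCL = 80.5 + 3 * 7.8 / sqrt(8)

88.77


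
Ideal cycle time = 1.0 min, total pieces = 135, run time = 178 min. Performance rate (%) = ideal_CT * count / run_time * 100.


Formula: Performance = (Ideal CT * Total Count) / Run Time * 100
Ideal output time = 1.0 * 135 = 135.0 min
Performance = 135.0 / 178 * 100 = 75.8%

75.8%


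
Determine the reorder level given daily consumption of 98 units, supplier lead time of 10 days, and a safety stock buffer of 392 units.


Formula: ROP = (Daily Demand * Lead Time) + Safety Stock
Demand during lead time = 98 * 10 = 980 units
ROP = 980 + 392 = 1372 units

1372 units


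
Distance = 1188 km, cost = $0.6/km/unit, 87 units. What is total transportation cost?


TC = dist * cost * units = 1188 * 0.6 * 87 = $62013.60

$62013.60


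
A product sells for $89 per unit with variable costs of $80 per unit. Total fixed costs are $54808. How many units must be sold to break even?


Formula: BEQ = Fixed Costs / (Price - Variable Cost)
Contribution margin = $89 - $80 = $9/unit
BEQ = ceil($54808 / $9/unit) = ceil(6089.78) = 6090 units

6090 units


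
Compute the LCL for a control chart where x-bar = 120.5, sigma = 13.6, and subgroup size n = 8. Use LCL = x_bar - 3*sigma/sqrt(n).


LCL = 120.5 - 3 * 13.6 / sqrt(8)

106.08


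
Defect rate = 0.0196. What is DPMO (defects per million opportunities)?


DPMO = defect_rate * 1000000 = 0.0196 * 1000000

19600


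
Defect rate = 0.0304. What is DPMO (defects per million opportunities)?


DPMO = defect_rate * 1000000 = 0.0304 * 1000000

30400


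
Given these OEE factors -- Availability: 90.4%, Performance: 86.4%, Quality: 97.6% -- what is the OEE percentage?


Formula: OEE = Availability * Performance * Quality / 10000
A * P = 90.4% * 86.4% / 100 = 78.11%
OEE = 78.11% * 97.6% / 100 = 76.2%

76.2%


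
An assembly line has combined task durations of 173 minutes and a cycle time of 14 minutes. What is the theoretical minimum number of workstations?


Formula: N_min = ceil(Sum of Task Times / Cycle Time)
N_min = ceil(173 min / 14 min) = ceil(12.3571)
N_min = 13 stations

13


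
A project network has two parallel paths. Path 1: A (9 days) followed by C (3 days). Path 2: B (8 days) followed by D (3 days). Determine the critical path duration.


Path 1 = 9 + 3 = 12 days
Path 2 = 8 + 3 = 11 days
Duration = max(12, 11) = 12 days

12 days


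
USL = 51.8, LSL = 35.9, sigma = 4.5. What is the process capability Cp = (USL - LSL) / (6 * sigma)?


Cp = (51.8 - 35.9) / (6 * 4.5)

0.59


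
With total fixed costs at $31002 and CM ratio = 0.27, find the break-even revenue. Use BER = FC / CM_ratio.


Formula: BER = Fixed Costs / Contribution Margin Ratio
BER = $31002 / 0.27
BER = $114822.22 (to the nearest cent)

$114822.22


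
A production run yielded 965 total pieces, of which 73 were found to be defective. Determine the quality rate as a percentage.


Formula: Quality Rate = Good Pieces / Total Pieces * 100
Good pieces = 965 - 73 = 892
QR = 892 / 965 * 100 = 92.4%

92.4%


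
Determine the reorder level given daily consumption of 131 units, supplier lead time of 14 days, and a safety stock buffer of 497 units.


Formula: ROP = (Daily Demand * Lead Time) + Safety Stock
Demand during lead time = 131 * 14 = 1834 units
ROP = 1834 + 497 = 2331 units

2331 units


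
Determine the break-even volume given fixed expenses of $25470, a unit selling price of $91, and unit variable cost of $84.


Formula: BEQ = Fixed Costs / (Price - Variable Cost)
Contribution margin = $91 - $84 = $7/unit
BEQ = ceil($25470 / $7/unit) = ceil(3638.57) = 3639 units

3639 units


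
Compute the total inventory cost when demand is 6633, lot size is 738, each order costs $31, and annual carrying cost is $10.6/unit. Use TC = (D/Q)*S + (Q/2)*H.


TC = 6633/738 * 31 + 738/2 * 10.6

$4190.02


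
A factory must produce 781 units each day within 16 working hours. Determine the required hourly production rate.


Formula: Production Rate = Daily Demand / Available Hours
Rate = 781 units/day / 16 hours/day
Rate = 48.8 units/hour

48.8 units/hour


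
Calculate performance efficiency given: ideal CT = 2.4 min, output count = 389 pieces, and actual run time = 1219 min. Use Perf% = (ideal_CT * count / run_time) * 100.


Formula: Performance = (Ideal CT * Total Count) / Run Time * 100
Ideal output time = 2.4 * 389 = 933.6 min
Performance = 933.6 / 1219 * 100 = 76.6%

76.6%


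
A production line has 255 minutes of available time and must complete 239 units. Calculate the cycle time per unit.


Formula: CT = Available Time / Number of Units
CT = 255 min / 239 units
CT = 1.07 min/unit

1.07 min/unit


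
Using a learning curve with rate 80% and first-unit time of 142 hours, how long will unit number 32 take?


Formula: T_n = T_1 * (learning_rate)^(log2(n)) where learning_rate = rate/100
Doublings = log2(32) = 5
T_n = 142 * 0.8^5
T_n = 142 * 0.3277 = 46.5 hours

46.5 hours


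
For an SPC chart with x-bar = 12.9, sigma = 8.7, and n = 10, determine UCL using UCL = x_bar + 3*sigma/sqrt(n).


UCL = 12.9 + 3 * 8.7 / sqrt(10)

21.15


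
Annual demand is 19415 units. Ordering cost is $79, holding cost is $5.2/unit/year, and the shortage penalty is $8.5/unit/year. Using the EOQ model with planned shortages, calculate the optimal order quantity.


Formula: EOQ* = sqrt(2DS/H) * sqrt((H+P)/P)
Base EOQ = sqrt(2*19415*79/5.2) = 768.06 units
Correction = sqrt((5.2+8.5)/8.5) = 1.26955
EOQ* = 768.06 * 1.26955 = 975.1 units

975.1 units


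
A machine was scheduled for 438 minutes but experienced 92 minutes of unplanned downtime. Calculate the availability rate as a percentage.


Formula: Availability = (Planned Time - Downtime) / Planned Time * 100
Uptime = 438 - 92 = 346 min
Availability = 346 / 438 * 100 = 79.0%

79.0%


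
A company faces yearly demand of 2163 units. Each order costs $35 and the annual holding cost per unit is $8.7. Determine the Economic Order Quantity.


Formula: EOQ = sqrt(2 * D * S / H)
Numerator: 2 * 2163 * 35 = 151410
2DS/H = 151410 / 8.7 = 17403.4
EOQ = sqrt(17403.4) = 131.9 units

131.9 units


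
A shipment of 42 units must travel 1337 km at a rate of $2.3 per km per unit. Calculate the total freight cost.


TC = dist * cost * units = 1337 * 2.3 * 42 = $129154.20

$129154.20


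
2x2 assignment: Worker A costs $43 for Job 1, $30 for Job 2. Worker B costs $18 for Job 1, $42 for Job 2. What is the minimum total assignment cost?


Option 1: A->1 + B->2 = $43 + $42 = $85
Option 2: A->2 + B->1 = $30 + $18 = $48
Min cost = min($85, $48) = $48

$48


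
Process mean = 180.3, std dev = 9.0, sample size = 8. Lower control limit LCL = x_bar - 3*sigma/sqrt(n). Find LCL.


LCL = 180.3 - 3 * 9.0 / sqrt(8)

170.75


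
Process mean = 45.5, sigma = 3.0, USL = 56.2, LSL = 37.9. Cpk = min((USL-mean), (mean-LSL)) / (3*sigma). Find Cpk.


Cpu = (56.2 - 45.5) / (3 * 3.0) = 1.19
Cpl = (45.5 - 37.9) / (3 * 3.0) = 0.84
Cpk = min(1.19, 0.84) = 0.84

0.84


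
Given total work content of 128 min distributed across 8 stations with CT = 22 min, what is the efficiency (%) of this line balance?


Formula: Efficiency = Sum of Task Times / (N_stations * CT) * 100
Total station capacity = 8 stations * 22 min = 176 min
Efficiency = 128 / 176 * 100 = 72.7%

72.7%


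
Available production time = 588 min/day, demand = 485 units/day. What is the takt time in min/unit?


Formula: Takt Time = Available Production Time / Customer Demand
Takt = 588 min/day / 485 units/day
Takt = 1.21 min/unit

1.21 min/unit


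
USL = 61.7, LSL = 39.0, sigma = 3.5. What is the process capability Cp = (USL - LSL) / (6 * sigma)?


Cp = (61.7 - 39.0) / (6 * 3.5)

1.08


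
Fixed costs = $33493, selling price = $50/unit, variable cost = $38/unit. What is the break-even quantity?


Formula: BEQ = Fixed Costs / (Price - Variable Cost)
Contribution margin = $50 - $38 = $12/unit
BEQ = ceil($33493 / $12/unit) = ceil(2791.08) = 2792 units

2792 units


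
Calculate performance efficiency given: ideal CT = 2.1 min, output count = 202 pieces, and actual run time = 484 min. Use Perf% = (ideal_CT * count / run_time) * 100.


Formula: Performance = (Ideal CT * Total Count) / Run Time * 100
Ideal output time = 2.1 * 202 = 424.2 min
Performance = 424.2 / 484 * 100 = 87.6%

87.6%


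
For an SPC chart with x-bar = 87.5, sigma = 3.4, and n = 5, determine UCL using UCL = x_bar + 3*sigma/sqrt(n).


UCL = 87.5 + 3 * 3.4 / sqrt(5)

92.06


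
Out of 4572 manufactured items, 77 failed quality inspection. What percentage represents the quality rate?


Formula: Quality Rate = Good Pieces / Total Pieces * 100
Good pieces = 4572 - 77 = 4495
QR = 4495 / 4572 * 100 = 98.3%

98.3%


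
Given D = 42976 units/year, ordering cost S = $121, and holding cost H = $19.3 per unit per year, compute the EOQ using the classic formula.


Formula: EOQ = sqrt(2 * D * S / H)
Numerator: 2 * 42976 * 121 = 10400192
2DS/H = 10400192 / 19.3 = 538870.1
EOQ = sqrt(538870.1) = 734.1 units

734.1 units


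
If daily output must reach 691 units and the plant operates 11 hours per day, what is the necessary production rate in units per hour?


Formula: Production Rate = Daily Demand / Available Hours
Rate = 691 units/day / 11 hours/day
Rate = 62.8 units/hour

62.8 units/hour


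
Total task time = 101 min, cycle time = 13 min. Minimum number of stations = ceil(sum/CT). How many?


Formula: N_min = ceil(Sum of Task Times / Cycle Time)
N_min = ceil(101 min / 13 min) = ceil(7.7692)
N_min = 8 stations

8


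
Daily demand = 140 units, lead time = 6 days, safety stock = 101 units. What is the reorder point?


Formula: ROP = (Daily Demand * Lead Time) + Safety Stock
Demand during lead time = 140 * 6 = 840 units
ROP = 840 + 101 = 941 units

941 units


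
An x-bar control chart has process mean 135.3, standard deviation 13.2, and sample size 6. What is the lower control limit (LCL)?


LCL = 135.3 - 3 * 13.2 / sqrt(6)

119.13


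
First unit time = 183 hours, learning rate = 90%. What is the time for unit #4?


Formula: T_n = T_1 * (learning_rate)^(log2(n)) where learning_rate = rate/100
Doublings = log2(4) = 2
T_n = 183 * 0.9^2
T_n = 183 * 0.81 = 148.2 hours

148.2 hours


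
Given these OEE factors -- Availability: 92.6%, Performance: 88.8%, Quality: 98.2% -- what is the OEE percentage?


Formula: OEE = Availability * Performance * Quality / 10000
A * P = 92.6% * 88.8% / 100 = 82.23%
OEE = 82.23% * 98.2% / 100 = 80.7%

80.7%


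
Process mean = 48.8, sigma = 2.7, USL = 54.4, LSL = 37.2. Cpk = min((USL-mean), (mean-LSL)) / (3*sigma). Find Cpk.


Cpu = (54.4 - 48.8) / (3 * 2.7) = 0.69
Cpl = (48.8 - 37.2) / (3 * 2.7) = 1.43
Cpk = min(0.69, 1.43) = 0.69

0.69


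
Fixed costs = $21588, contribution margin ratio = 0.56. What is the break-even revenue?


Formula: BER = Fixed Costs / Contribution Margin Ratio
BER = $21588 / 0.56
BER = $38550.00 (to the nearest cent)

$38550.00


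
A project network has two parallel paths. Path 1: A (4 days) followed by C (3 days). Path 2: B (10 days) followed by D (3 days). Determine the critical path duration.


Path 1 = 4 + 3 = 7 days
Path 2 = 10 + 3 = 13 days
Duration = max(7, 13) = 13 days

13 days


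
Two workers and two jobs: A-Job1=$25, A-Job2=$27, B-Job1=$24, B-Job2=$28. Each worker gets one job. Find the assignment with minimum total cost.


Option 1: A->1 + B->2 = $25 + $28 = $53
Option 2: A->2 + B->1 = $27 + $24 = $51
Min cost = min($53, $51) = $51

$51


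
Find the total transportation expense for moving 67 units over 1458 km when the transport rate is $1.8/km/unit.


TC = dist * cost * units = 1458 * 1.8 * 67 = $175834.80

$175834.80


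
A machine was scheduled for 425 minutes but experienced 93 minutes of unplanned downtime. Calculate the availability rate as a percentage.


Formula: Availability = (Planned Time - Downtime) / Planned Time * 100
Uptime = 425 - 93 = 332 min
Availability = 332 / 425 * 100 = 78.1%

78.1%


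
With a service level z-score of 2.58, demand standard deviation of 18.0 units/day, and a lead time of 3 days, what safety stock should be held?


Formula: SS = z * sigma_d * sqrt(LT)
sqrt(LT) = sqrt(3) = 1.7321
SS = 2.58 * 18.0 * 1.7321
SS = 80.4 units

80.4 units


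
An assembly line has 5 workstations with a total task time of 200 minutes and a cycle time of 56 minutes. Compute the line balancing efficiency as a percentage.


Formula: Efficiency = Sum of Task Times / (N_stations * CT) * 100
Total station capacity = 5 stations * 56 min = 280 min
Efficiency = 200 / 280 * 100 = 71.4%

71.4%


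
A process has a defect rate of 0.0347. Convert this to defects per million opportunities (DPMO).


DPMO = defect_rate * 1000000 = 0.0347 * 1000000

34700


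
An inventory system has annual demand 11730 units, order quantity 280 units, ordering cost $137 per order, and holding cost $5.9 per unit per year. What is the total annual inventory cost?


TC = 11730/280 * 137 + 280/2 * 5.9

$6565.32


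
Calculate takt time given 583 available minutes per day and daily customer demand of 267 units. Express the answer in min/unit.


Formula: Takt Time = Available Production Time / Customer Demand
Takt = 583 min/day / 267 units/day
Takt = 2.18 min/unit

2.18 min/unit


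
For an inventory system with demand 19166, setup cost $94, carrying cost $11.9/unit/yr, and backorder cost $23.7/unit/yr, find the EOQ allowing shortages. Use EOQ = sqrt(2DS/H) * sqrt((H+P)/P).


Formula: EOQ* = sqrt(2DS/H) * sqrt((H+P)/P)
Base EOQ = sqrt(2*19166*94/11.9) = 550.26 units
Correction = sqrt((11.9+23.7)/23.7) = 1.22561
EOQ* = 550.26 * 1.22561 = 674.4 units

674.4 units


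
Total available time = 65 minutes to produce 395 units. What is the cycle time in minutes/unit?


Formula: CT = Available Time / Number of Units
CT = 65 min / 395 units
CT = 0.16 min/unit

0.16 min/unit


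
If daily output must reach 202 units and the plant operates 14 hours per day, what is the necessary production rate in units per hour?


Formula: Production Rate = Daily Demand / Available Hours
Rate = 202 units/day / 14 hours/day
Rate = 14.4 units/hour

14.4 units/hour


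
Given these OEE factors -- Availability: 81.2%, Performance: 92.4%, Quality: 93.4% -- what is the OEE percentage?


Formula: OEE = Availability * Performance * Quality / 10000
A * P = 81.2% * 92.4% / 100 = 75.03%
OEE = 75.03% * 93.4% / 100 = 70.1%

70.1%


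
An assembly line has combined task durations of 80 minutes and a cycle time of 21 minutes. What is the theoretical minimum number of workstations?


Formula: N_min = ceil(Sum of Task Times / Cycle Time)
N_min = ceil(80 min / 21 min) = ceil(3.8095)
N_min = 4 stations

4


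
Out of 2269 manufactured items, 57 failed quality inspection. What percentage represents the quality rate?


Formula: Quality Rate = Good Pieces / Total Pieces * 100
Good pieces = 2269 - 57 = 2212
QR = 2212 / 2269 * 100 = 97.5%

97.5%


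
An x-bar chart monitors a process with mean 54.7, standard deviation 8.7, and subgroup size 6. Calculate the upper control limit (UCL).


UCL = 54.7 + 3 * 8.7 / sqrt(6)

65.36


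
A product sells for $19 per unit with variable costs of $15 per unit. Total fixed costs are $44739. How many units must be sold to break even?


Formula: BEQ = Fixed Costs / (Price - Variable Cost)
Contribution margin = $19 - $15 = $4/unit
BEQ = ceil($44739 / $4/unit) = ceil(11184.75) = 11185 units

11185 units


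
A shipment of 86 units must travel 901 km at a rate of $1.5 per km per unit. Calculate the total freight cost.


TC = dist * cost * units = 901 * 1.5 * 86 = $116229.00

$116229.00


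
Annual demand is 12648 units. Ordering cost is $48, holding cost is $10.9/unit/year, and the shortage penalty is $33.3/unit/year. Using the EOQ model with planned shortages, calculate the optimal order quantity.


Formula: EOQ* = sqrt(2DS/H) * sqrt((H+P)/P)
Base EOQ = sqrt(2*12648*48/10.9) = 333.76 units
Correction = sqrt((10.9+33.3)/33.3) = 1.1521
EOQ* = 333.76 * 1.1521 = 384.5 units

384.5 units


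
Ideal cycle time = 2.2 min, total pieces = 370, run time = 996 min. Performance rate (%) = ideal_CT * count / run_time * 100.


Formula: Performance = (Ideal CT * Total Count) / Run Time * 100
Ideal output time = 2.2 * 370 = 814.0 min
Performance = 814.0 / 996 * 100 = 81.7%

81.7%


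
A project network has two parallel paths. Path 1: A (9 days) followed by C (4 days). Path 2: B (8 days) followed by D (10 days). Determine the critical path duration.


Path 1 = 9 + 4 = 13 days
Path 2 = 8 + 10 = 18 days
Duration = max(13, 18) = 18 days

18 days


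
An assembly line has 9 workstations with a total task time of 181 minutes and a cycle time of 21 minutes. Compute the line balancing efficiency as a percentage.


Formula: Efficiency = Sum of Task Times / (N_stations * CT) * 100
Total station capacity = 9 stations * 21 min = 189 min
Efficiency = 181 / 189 * 100 = 95.8%

95.8%


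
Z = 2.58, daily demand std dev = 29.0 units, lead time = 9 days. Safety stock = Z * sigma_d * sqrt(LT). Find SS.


Formula: SS = z * sigma_d * sqrt(LT)
sqrt(LT) = sqrt(9) = 3.0
SS = 2.58 * 29.0 * 3.0
SS = 224.5 units

224.5 units


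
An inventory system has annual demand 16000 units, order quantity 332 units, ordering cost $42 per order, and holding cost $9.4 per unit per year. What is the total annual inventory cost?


TC = 16000/332 * 42 + 332/2 * 9.4

$3584.50


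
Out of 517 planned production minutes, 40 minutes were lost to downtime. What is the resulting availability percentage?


Formula: Availability = (Planned Time - Downtime) / Planned Time * 100
Uptime = 517 - 40 = 477 min
Availability = 477 / 517 * 100 = 92.3%

92.3%


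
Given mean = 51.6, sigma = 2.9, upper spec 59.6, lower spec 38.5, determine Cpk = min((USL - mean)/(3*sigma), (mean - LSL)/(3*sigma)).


Cpu = (59.6 - 51.6) / (3 * 2.9) = 0.92
Cpl = (51.6 - 38.5) / (3 * 2.9) = 1.51
Cpk = min(0.92, 1.51) = 0.92

0.92


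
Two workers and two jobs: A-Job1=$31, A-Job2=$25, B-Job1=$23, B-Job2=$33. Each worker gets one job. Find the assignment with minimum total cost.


Option 1: A->1 + B->2 = $31 + $33 = $64
Option 2: A->2 + B->1 = $25 + $23 = $48
Min cost = min($64, $48) = $48

$48


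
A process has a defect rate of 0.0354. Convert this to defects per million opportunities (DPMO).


DPMO = defect_rate * 1000000 = 0.0354 * 1000000

35400


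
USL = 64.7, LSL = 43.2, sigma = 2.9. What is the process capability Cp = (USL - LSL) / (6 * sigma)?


Cp = (64.7 - 43.2) / (6 * 2.9)

1.24


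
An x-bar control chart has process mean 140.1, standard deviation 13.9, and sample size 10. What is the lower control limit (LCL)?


LCL = 140.1 - 3 * 13.9 / sqrt(10)

126.91


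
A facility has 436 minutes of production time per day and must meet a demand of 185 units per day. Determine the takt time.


Formula: Takt Time = Available Production Time / Customer Demand
Takt = 436 min/day / 185 units/day
Takt = 2.36 min/unit

2.36 min/unit


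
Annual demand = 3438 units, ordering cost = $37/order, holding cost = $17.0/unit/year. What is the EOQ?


Formula: EOQ = sqrt(2 * D * S / H)
Numerator: 2 * 3438 * 37 = 254412
2DS/H = 254412 / 17.0 = 14965.4
EOQ = sqrt(14965.4) = 122.3 units

122.3 units


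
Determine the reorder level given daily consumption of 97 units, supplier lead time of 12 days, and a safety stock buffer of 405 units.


Formula: ROP = (Daily Demand * Lead Time) + Safety Stock
Demand during lead time = 97 * 12 = 1164 units
ROP = 1164 + 405 = 1569 units

1569 units


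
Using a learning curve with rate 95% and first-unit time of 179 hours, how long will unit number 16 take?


Formula: T_n = T_1 * (learning_rate)^(log2(n)) where learning_rate = rate/100
Doublings = log2(16) = 4
T_n = 179 * 0.95^4
T_n = 179 * 0.8145 = 145.8 hours

145.8 hours


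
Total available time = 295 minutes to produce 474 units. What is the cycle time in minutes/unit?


Formula: CT = Available Time / Number of Units
CT = 295 min / 474 units
CT = 0.62 min/unit

0.62 min/unit


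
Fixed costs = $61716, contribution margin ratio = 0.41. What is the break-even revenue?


Formula: BER = Fixed Costs / Contribution Margin Ratio
BER = $61716 / 0.41
BER = $150526.83 (to the nearest cent)

$150526.83


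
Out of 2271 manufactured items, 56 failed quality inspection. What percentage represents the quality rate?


Formula: Quality Rate = Good Pieces / Total Pieces * 100
Good pieces = 2271 - 56 = 2215
QR = 2215 / 2271 * 100 = 97.5%

97.5%


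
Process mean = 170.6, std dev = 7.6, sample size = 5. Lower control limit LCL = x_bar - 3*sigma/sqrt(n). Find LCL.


LCL = 170.6 - 3 * 7.6 / sqrt(5)

160.4


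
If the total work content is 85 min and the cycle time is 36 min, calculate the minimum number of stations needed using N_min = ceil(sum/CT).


Formula: N_min = ceil(Sum of Task Times / Cycle Time)
N_min = ceil(85 min / 36 min) = ceil(2.3611)
N_min = 3 stations

3


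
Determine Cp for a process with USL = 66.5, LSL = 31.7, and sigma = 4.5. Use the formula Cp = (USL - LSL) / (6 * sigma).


Cp = (66.5 - 31.7) / (6 * 4.5)

1.29


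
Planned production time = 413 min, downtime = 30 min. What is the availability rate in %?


Formula: Availability = (Planned Time - Downtime) / Planned Time * 100
Uptime = 413 - 30 = 383 min
Availability = 383 / 413 * 100 = 92.7%

92.7%


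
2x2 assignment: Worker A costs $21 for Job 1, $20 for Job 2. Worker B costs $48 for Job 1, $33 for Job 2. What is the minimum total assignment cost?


Option 1: A->1 + B->2 = $21 + $33 = $54
Option 2: A->2 + B->1 = $20 + $48 = $68
Min cost = min($54, $68) = $54

$54


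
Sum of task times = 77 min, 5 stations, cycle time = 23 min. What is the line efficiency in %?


Formula: Efficiency = Sum of Task Times / (N_stations * CT) * 100
Total station capacity = 5 stations * 23 min = 115 min
Efficiency = 77 / 115 * 100 = 67.0%

67.0%


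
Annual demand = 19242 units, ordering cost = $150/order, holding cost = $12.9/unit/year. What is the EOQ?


Formula: EOQ = sqrt(2 * D * S / H)
Numerator: 2 * 19242 * 150 = 5772600
2DS/H = 5772600 / 12.9 = 447488.4
EOQ = sqrt(447488.4) = 668.9 units

668.9 units


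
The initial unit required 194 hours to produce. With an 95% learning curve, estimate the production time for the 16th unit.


Formula: T_n = T_1 * (learning_rate)^(log2(n)) where learning_rate = rate/100
Doublings = log2(16) = 4
T_n = 194 * 0.95^4
T_n = 194 * 0.8145 = 158.0 hours

158.0 hours


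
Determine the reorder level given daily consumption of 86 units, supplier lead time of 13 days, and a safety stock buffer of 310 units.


Formula: ROP = (Daily Demand * Lead Time) + Safety Stock
Demand during lead time = 86 * 13 = 1118 units
ROP = 1118 + 310 = 1428 units

1428 units


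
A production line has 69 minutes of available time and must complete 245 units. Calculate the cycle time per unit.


Formula: CT = Available Time / Number of Units
CT = 69 min / 245 units
CT = 0.28 min/unit

0.28 min/unit


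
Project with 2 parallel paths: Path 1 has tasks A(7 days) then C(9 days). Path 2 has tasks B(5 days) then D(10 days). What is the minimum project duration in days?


Path 1 = 7 + 9 = 16 days
Path 2 = 5 + 10 = 15 days
Duration = max(16, 15) = 16 days

16 days


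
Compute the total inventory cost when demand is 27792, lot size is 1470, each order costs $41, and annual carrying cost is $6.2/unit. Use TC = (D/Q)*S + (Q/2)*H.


TC = 27792/1470 * 41 + 1470/2 * 6.2

$5332.15


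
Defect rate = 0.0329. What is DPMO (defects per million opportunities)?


DPMO = defect_rate * 1000000 = 0.0329 * 1000000

32900


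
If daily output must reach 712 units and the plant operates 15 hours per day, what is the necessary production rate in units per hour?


Formula: Production Rate = Daily Demand / Available Hours
Rate = 712 units/day / 15 hours/day
Rate = 47.5 units/hour

47.5 units/hour


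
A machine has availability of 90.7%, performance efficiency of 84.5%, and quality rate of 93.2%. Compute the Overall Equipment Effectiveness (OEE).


Formula: OEE = Availability * Performance * Quality / 10000
A * P = 90.7% * 84.5% / 100 = 76.64%
OEE = 76.64% * 93.2% / 100 = 71.4%

71.4%


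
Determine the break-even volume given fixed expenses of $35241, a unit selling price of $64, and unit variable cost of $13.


Formula: BEQ = Fixed Costs / (Price - Variable Cost)
Contribution margin = $64 - $13 = $51/unit
BEQ = ceil($35241 / $51/unit) = ceil(691.0) = 691 units

691 units


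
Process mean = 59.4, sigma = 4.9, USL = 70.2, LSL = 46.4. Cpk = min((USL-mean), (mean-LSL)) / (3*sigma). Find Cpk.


Cpu = (70.2 - 59.4) / (3 * 4.9) = 0.73
Cpl = (59.4 - 46.4) / (3 * 4.9) = 0.88
Cpk = min(0.73, 0.88) = 0.73

0.73


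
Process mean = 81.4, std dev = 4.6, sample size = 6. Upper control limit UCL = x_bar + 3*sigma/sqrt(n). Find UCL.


UCL = 81.4 + 3 * 4.6 / sqrt(6)

87.03


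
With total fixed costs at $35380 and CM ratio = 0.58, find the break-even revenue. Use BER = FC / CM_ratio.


Formula: BER = Fixed Costs / Contribution Margin Ratio
BER = $35380 / 0.58
BER = $61000.00 (to the nearest cent)

$61000.00


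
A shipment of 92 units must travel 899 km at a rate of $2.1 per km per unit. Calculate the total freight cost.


TC = dist * cost * units = 899 * 2.1 * 92 = $173686.80

$173686.80


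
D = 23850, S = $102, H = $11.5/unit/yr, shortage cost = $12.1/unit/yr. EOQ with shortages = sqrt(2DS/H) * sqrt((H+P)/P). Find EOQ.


Formula: EOQ* = sqrt(2DS/H) * sqrt((H+P)/P)
Base EOQ = sqrt(2*23850*102/11.5) = 650.44 units
Correction = sqrt((11.5+12.1)/12.1) = 1.39657
EOQ* = 650.44 * 1.39657 = 908.4 units

908.4 units


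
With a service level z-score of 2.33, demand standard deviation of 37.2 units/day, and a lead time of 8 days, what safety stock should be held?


Formula: SS = z * sigma_d * sqrt(LT)
sqrt(LT) = sqrt(8) = 2.8284
SS = 2.33 * 37.2 * 2.8284
SS = 245.2 units

245.2 units


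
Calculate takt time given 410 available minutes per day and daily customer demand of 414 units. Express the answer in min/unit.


Formula: Takt Time = Available Production Time / Customer Demand
Takt = 410 min/day / 414 units/day
Takt = 0.99 min/unit

0.99 min/unit


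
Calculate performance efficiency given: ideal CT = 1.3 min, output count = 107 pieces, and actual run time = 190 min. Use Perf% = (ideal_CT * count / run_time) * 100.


Formula: Performance = (Ideal CT * Total Count) / Run Time * 100
Ideal output time = 1.3 * 107 = 139.1 min
Performance = 139.1 / 190 * 100 = 73.2%

73.2%


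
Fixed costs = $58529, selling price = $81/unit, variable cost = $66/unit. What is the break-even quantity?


Formula: BEQ = Fixed Costs / (Price - Variable Cost)
Contribution margin = $81 - $66 = $15/unit
BEQ = ceil($58529 / $15/unit) = ceil(3901.93) = 3902 units

3902 units


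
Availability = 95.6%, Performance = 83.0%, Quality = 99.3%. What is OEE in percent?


Formula: OEE = Availability * Performance * Quality / 10000
A * P = 95.6% * 83.0% / 100 = 79.35%
OEE = 79.35% * 99.3% / 100 = 78.8%

78.8%


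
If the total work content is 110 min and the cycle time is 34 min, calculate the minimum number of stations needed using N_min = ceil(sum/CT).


Formula: N_min = ceil(Sum of Task Times / Cycle Time)
N_min = ceil(110 min / 34 min) = ceil(3.2353)
N_min = 4 stations

4


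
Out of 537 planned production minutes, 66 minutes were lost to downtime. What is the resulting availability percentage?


Formula: Availability = (Planned Time - Downtime) / Planned Time * 100
Uptime = 537 - 66 = 471 min
Availability = 471 / 537 * 100 = 87.7%

87.7%


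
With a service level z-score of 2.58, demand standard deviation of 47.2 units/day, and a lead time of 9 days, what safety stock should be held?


Formula: SS = z * sigma_d * sqrt(LT)
sqrt(LT) = sqrt(9) = 3.0
SS = 2.58 * 47.2 * 3.0
SS = 365.3 units

365.3 units


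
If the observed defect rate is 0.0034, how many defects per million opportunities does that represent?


DPMO = defect_rate * 1000000 = 0.0034 * 1000000

3400


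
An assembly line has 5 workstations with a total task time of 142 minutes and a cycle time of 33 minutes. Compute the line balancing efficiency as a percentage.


Formula: Efficiency = Sum of Task Times / (N_stations * CT) * 100
Total station capacity = 5 stations * 33 min = 165 min
Efficiency = 142 / 165 * 100 = 86.1%

86.1%


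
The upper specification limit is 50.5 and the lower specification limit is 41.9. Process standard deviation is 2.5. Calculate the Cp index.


Cp = (50.5 - 41.9) / (6 * 2.5)

0.57


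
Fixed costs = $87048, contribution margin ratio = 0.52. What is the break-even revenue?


Formula: BER = Fixed Costs / Contribution Margin Ratio
BER = $87048 / 0.52
BER = $167400.00 (to the nearest cent)

$167400.00


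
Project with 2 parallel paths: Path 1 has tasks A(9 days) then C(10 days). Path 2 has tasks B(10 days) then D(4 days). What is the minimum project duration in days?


Path 1 = 9 + 10 = 19 days
Path 2 = 10 + 4 = 14 days
Duration = max(19, 14) = 19 days

19 days


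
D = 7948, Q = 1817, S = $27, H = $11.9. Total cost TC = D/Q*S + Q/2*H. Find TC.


TC = 7948/1817 * 27 + 1817/2 * 11.9

$10929.25


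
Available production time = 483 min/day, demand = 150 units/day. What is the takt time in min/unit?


Formula: Takt Time = Available Production Time / Customer Demand
Takt = 483 min/day / 150 units/day
Takt = 3.22 min/unit

3.22 min/unit
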